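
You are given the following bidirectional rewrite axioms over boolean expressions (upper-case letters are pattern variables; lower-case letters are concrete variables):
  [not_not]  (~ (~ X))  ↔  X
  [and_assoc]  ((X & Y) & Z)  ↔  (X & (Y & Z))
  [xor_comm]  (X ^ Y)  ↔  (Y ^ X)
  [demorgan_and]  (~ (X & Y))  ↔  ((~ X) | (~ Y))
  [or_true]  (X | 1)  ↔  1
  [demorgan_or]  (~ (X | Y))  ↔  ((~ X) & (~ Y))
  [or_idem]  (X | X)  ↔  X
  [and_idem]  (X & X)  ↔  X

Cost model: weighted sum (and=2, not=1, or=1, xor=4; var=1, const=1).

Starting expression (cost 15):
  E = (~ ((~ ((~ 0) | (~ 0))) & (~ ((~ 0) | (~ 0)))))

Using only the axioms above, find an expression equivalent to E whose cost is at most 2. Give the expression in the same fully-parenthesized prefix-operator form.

(~ 0)   [cost 2]

1. [and_idem →] ((~ ((~ 0) | (~ 0))) & (~ ((~ 0) | (~ 0))))  →  (~ ((~ 0) | (~ 0)));  E = (~ (~ ((~ 0) | (~ 0))))
2. [or_idem →] ((~ 0) | (~ 0))  →  (~ 0);  E = (~ (~ (~ 0)))
3. [not_not →] (~ (~ 0))  →  0;  cost 2 ≤ 2, done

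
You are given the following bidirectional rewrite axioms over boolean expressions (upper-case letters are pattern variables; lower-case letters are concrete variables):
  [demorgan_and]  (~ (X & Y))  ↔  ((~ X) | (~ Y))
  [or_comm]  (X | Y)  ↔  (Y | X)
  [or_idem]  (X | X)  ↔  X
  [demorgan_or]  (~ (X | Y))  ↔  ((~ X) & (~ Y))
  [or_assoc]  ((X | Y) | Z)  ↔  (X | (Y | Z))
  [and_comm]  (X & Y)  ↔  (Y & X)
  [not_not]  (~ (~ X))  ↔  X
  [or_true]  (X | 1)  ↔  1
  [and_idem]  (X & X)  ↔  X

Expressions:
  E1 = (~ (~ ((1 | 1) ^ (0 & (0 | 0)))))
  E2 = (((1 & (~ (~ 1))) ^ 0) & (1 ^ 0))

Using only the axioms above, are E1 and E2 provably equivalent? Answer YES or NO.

1. [not_not →] (~ (~ ((1 | 1) ^ (0 & (0 | 0)))))  →  ((1 | 1) ^ (0 & (0 | 0)))
2. [or_idem →] (1 | 1)  →  1;  E1 = (1 ^ (0 & (0 | 0)))
3. [or_idem →] (0 | 0)  →  0;  E1 = (1 ^ (0 & 0))
4. [and_idem →] (0 & 0)  →  0;  E1 = (1 ^ 0)
5. [and_idem ←] (1 ^ 0)  →  ((1 ^ 0) & (1 ^ 0))
6. [and_idem ←] 1  →  (1 & 1);  E1 = (((1 & 1) ^ 0) & (1 ^ 0))
7. [not_not ←] 1  →  (~ (~ 1));  this is E2

YES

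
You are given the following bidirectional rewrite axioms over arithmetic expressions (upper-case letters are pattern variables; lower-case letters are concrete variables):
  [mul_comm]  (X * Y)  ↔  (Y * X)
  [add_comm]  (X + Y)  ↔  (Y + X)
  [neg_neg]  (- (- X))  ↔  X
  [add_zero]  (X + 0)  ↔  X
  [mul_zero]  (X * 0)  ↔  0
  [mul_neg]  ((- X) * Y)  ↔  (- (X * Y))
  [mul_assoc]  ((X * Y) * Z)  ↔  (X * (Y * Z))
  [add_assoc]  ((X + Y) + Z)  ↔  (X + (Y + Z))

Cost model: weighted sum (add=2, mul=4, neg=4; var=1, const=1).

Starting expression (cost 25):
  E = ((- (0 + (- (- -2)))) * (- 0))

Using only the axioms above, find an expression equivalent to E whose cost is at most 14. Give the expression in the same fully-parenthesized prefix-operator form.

((- -2) * (- 0))   [cost 14]

1. [add_comm →] (0 + (- (- -2)))  →  ((- (- -2)) + 0);  E = ((- ((- (- -2)) + 0)) * (- 0))
2. [neg_neg →] (- (- -2))  →  -2;  E = ((- (-2 + 0)) * (- 0))
3. [add_zero →] (-2 + 0)  →  -2;  cost 14 ≤ 14, done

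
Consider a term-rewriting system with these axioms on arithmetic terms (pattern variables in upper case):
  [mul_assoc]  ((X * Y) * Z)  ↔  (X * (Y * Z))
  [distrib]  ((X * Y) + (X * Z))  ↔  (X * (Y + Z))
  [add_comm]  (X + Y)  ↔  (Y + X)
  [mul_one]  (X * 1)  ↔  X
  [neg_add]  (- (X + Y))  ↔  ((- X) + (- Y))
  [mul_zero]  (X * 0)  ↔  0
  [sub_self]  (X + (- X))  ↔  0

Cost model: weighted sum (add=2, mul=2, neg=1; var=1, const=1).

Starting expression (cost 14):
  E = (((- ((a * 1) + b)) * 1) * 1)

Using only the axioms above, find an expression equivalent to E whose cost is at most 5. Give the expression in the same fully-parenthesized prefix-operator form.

(- (a + b))   [cost 5]

1. [mul_one →] (a * 1)  →  a;  E = (((- (a + b)) * 1) * 1)
2. [mul_one →] (((- (a + b)) * 1) * 1)  →  ((- (a + b)) * 1)
3. [mul_one →] ((- (a + b)) * 1)  →  (- (a + b));  cost 5 ≤ 5, done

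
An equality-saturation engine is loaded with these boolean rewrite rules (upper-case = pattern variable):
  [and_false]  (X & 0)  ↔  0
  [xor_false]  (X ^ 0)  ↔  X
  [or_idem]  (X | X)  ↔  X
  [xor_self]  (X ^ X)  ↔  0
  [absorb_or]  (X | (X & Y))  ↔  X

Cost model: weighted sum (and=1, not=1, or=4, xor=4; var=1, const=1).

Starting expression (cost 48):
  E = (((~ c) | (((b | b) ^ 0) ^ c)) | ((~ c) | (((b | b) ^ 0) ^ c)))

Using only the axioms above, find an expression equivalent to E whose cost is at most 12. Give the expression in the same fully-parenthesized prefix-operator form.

((~ c) | (b ^ c))   [cost 12]

step 1: or_idem (→) rewrites (((~ c) | (((b | b) ^ 0) ^ c)) | ((~ c) | (((b | b) ^ 0) ^ c))) into ((~ c) | (((b | b) ^ 0) ^ c))
step 2: xor_false (→) rewrites ((b | b) ^ 0) into (b | b), now ((~ c) | ((b | b) ^ c))
step 3: or_idem (→) rewrites (b | b) into b, reaching cost 12 (bound 12)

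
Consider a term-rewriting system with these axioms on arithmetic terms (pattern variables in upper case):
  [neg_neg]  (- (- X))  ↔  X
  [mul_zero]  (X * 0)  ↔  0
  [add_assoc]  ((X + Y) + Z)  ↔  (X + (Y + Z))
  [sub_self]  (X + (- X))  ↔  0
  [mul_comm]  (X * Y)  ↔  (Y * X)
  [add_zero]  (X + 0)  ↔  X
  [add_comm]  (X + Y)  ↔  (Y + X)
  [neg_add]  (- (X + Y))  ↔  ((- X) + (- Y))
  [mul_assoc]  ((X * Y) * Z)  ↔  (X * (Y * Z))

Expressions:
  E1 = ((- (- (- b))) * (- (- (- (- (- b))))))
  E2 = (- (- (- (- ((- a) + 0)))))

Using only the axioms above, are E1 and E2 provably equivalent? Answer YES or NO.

Every axiom is a valid identity, so a rewrite proof would force E1 and E2 to agree under every assignment.
At a=0, b=1: E1 = 1 but E2 = 0; they differ, so no derivation exists.

NO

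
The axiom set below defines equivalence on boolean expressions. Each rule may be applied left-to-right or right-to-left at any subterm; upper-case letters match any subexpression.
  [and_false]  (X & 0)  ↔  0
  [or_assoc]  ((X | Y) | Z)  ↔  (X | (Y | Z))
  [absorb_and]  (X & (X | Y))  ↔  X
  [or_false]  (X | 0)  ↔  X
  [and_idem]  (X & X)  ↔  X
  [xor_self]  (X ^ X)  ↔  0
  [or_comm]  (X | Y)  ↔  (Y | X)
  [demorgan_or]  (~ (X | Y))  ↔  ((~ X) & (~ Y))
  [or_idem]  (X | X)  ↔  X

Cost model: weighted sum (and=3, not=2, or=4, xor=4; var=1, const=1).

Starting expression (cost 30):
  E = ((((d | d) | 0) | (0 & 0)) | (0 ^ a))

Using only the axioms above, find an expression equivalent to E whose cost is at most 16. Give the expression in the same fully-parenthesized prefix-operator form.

(1) (0 & 0)  =[and_idem →]=  0    ⊢ ((((d | d) | 0) | 0) | (0 ^ a))
(2) (((d | d) | 0) | 0)  =[or_false →]=  ((d | d) | 0)    ⊢ (((d | d) | 0) | (0 ^ a))
(3) ((d | d) | 0)  =[or_false →]=  (d | d)    ⊢ cost 16, within 16

((d | d) | (0 ^ a))   [cost 16]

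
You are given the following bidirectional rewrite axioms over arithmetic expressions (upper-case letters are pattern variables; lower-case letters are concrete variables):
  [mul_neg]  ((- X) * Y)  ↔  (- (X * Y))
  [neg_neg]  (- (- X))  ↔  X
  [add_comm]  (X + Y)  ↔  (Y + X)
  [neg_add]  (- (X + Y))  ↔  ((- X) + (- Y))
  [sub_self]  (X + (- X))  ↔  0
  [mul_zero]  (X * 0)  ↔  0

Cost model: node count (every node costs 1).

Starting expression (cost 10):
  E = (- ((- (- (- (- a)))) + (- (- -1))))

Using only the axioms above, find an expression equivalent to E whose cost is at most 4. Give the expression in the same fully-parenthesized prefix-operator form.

(- (a + -1))   [cost 4]

1. [neg_neg →] (- (- (- (- a))))  →  (- (- a));  E = (- ((- (- a)) + (- (- -1))))
2. [neg_neg →] (- (- -1))  →  -1;  E = (- ((- (- a)) + -1))
3. [neg_neg →] (- (- a))  →  a;  cost 4 ≤ 4, done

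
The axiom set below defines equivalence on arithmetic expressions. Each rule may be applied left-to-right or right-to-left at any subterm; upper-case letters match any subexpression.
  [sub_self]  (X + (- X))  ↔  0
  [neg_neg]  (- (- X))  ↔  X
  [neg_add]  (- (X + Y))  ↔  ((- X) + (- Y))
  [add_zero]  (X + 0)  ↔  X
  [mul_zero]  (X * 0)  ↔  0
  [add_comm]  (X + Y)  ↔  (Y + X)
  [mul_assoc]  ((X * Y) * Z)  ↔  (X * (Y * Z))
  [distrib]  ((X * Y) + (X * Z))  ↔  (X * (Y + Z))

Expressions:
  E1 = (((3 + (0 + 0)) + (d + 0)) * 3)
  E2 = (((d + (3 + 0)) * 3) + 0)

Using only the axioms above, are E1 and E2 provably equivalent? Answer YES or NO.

step 1: add_zero (→) rewrites (0 + 0) into 0, now (((3 + 0) + (d + 0)) * 3)
step 2: add_zero (→) rewrites (d + 0) into d, now (((3 + 0) + d) * 3)
step 3: add_zero (→) rewrites (3 + 0) into 3, now ((3 + d) * 3)
step 4: add_comm (→) rewrites (3 + d) into (d + 3), now ((d + 3) * 3)
step 5: add_zero (←) rewrites 3 into (3 + 0), now ((d + (3 + 0)) * 3)
step 6: add_zero (←) rewrites ((d + (3 + 0)) * 3) into (((d + (3 + 0)) * 3) + 0), which is E2

YES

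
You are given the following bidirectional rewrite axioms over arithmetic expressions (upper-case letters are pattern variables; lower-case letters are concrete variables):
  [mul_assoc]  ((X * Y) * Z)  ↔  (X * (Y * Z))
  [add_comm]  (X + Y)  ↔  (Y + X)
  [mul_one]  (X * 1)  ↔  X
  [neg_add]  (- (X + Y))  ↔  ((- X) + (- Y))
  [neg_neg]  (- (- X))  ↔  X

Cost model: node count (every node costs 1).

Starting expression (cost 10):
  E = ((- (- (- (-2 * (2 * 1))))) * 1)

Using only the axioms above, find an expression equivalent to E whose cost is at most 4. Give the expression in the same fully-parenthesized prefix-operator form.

(- (-2 * 2))   [cost 4]

step 1: mul_one (→) rewrites ((- (- (- (-2 * (2 * 1))))) * 1) into (- (- (- (-2 * (2 * 1)))))
step 2: mul_one (→) rewrites (2 * 1) into 2, now (- (- (- (-2 * 2))))
step 3: neg_neg (→) rewrites (- (- (-2 * 2))) into (-2 * 2), reaching cost 4 (bound 4)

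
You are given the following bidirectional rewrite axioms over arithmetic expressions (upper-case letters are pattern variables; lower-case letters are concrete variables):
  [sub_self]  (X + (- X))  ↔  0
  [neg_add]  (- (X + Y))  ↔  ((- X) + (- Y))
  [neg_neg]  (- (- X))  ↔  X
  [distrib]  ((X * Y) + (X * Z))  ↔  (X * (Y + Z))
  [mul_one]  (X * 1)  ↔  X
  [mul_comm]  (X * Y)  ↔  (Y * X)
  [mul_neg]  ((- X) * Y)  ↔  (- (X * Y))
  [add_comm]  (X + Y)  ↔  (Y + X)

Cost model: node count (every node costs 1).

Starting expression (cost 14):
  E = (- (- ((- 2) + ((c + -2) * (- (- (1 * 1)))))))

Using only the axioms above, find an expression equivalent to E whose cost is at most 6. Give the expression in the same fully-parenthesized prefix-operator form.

((- 2) + (c + -2))   [cost 6]

(1) (- (- (1 * 1)))  =[neg_neg →]=  (1 * 1)    ⊢ (- (- ((- 2) + ((c + -2) * (1 * 1)))))
(2) (1 * 1)  =[mul_one →]=  1    ⊢ (- (- ((- 2) + ((c + -2) * 1))))
(3) ((c + -2) * 1)  =[mul_one →]=  (c + -2)    ⊢ (- (- ((- 2) + (c + -2))))
(4) (- (- ((- 2) + (c + -2))))  =[neg_neg →]=  ((- 2) + (c + -2))    ⊢ cost 6, within 6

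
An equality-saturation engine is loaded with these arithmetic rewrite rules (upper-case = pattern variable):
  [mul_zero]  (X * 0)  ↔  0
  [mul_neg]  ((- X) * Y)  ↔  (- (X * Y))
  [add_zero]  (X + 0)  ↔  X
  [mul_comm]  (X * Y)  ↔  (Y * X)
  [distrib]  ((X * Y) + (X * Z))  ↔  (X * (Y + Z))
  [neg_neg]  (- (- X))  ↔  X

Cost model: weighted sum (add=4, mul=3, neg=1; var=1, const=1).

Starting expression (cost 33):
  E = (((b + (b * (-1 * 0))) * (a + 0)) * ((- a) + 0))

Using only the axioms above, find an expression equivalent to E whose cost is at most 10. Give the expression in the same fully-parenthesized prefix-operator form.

(1) (-1 * 0)  =[mul_zero →]=  0    ⊢ (((b + (b * 0)) * (a + 0)) * ((- a) + 0))
(2) (a + 0)  =[add_zero →]=  a    ⊢ (((b + (b * 0)) * a) * ((- a) + 0))
(3) (b * 0)  =[mul_zero →]=  0    ⊢ (((b + 0) * a) * ((- a) + 0))
(4) (b + 0)  =[add_zero →]=  b    ⊢ ((b * a) * ((- a) + 0))
(5) ((b * a) * ((- a) + 0))  =[mul_comm →]=  (((- a) + 0) * (b * a))
(6) ((- a) + 0)  =[add_zero →]=  (- a)    ⊢ cost 10, within 10

((- a) * (b * a))   [cost 10]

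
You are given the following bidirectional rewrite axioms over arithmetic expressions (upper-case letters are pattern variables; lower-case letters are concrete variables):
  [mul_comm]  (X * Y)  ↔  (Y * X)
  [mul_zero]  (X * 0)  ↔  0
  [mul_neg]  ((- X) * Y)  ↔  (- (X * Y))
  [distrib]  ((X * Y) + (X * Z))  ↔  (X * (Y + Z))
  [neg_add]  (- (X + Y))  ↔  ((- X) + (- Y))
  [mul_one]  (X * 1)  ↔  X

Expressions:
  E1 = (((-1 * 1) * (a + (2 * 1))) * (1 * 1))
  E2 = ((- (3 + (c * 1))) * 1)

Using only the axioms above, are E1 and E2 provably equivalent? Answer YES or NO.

NO

Every axiom is a valid identity, so a rewrite proof would force E1 and E2 to agree under every assignment.
At a=0, c=0: E1 = -2 but E2 = -3; they differ, so no derivation exists.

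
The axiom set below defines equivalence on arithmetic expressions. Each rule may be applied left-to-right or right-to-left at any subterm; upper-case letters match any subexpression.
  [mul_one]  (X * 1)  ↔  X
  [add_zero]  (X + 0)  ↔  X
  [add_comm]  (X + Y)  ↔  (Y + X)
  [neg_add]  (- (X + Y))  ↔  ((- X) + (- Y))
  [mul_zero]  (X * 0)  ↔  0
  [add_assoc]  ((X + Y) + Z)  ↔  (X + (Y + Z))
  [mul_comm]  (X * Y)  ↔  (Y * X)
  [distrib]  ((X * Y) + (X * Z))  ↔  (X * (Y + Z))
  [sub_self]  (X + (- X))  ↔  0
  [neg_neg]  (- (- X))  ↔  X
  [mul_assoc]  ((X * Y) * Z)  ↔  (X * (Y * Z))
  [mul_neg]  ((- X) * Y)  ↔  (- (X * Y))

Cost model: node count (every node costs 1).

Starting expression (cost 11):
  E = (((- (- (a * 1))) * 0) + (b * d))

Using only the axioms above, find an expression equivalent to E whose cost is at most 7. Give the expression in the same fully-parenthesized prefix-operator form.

((b * d) + (a * 0))   [cost 7]

(1) (((- (- (a * 1))) * 0) + (b * d))  =[add_comm →]=  ((b * d) + ((- (- (a * 1))) * 0))
(2) (a * 1)  =[mul_one →]=  a    ⊢ ((b * d) + ((- (- a)) * 0))
(3) (- (- a))  =[neg_neg →]=  a    ⊢ cost 7, within 7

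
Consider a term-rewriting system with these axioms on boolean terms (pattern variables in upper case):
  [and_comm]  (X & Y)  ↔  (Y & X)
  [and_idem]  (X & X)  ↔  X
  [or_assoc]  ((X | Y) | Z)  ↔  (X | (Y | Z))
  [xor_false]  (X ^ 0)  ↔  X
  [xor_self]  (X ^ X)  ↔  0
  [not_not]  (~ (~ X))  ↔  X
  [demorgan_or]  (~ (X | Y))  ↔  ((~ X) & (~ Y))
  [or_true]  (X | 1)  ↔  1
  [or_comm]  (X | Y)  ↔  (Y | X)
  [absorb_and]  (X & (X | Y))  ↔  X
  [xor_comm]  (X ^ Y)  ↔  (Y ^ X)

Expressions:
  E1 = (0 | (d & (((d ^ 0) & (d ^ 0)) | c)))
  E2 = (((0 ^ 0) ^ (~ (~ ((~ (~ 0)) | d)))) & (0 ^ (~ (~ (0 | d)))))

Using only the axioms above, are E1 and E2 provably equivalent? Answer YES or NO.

YES

(1) ((d ^ 0) & (d ^ 0))  =[and_idem →]=  (d ^ 0)    ⊢ (0 | (d & ((d ^ 0) | c)))
(2) (d ^ 0)  =[xor_false →]=  d    ⊢ (0 | (d & (d | c)))
(3) (d & (d | c))  =[absorb_and →]=  d    ⊢ (0 | d)
(4) (0 | d)  =[xor_false ←]=  ((0 | d) ^ 0)
(5) (0 | d)  =[not_not ←]=  (~ (~ (0 | d)))    ⊢ ((~ (~ (0 | d))) ^ 0)
(6) ((~ (~ (0 | d))) ^ 0)  =[xor_comm →]=  (0 ^ (~ (~ (0 | d))))
(7) (0 ^ (~ (~ (0 | d))))  =[and_idem ←]=  ((0 ^ (~ (~ (0 | d)))) & (0 ^ (~ (~ (0 | d)))))
(8) 0  =[xor_false ←]=  (0 ^ 0)    ⊢ (((0 ^ 0) ^ (~ (~ (0 | d)))) & (0 ^ (~ (~ (0 | d)))))
(9) 0  =[not_not ←]=  (~ (~ 0))    ⊢ E2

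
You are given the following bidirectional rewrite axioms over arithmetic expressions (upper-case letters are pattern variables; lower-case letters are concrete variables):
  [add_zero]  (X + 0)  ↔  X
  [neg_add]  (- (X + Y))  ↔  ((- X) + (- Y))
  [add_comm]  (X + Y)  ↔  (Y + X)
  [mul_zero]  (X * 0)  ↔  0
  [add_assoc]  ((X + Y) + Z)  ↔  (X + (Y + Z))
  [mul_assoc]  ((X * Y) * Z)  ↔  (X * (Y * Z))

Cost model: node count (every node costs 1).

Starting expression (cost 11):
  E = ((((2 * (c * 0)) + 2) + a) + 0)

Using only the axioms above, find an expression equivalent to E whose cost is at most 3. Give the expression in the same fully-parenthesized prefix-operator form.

(2 + a)   [cost 3]

step 1: mul_zero (→) rewrites (c * 0) into 0, now ((((2 * 0) + 2) + a) + 0)
step 2: mul_zero (→) rewrites (2 * 0) into 0, now (((0 + 2) + a) + 0)
step 3: add_comm (→) rewrites (0 + 2) into (2 + 0), now (((2 + 0) + a) + 0)
step 4: add_zero (→) rewrites (((2 + 0) + a) + 0) into ((2 + 0) + a)
step 5: add_zero (→) rewrites (2 + 0) into 2, reaching cost 3 (bound 3)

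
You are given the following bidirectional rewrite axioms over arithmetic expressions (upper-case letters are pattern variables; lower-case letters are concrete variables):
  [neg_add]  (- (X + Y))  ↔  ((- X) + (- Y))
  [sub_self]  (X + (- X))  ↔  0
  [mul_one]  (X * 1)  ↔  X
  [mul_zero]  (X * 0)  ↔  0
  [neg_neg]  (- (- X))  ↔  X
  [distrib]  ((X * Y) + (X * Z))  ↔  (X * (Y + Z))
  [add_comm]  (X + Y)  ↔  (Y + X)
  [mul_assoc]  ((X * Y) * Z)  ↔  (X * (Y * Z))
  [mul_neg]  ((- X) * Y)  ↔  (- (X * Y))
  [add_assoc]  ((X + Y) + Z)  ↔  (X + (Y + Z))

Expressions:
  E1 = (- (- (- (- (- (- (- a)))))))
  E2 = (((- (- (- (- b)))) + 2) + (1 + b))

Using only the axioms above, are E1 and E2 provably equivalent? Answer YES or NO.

NO

Every axiom is a valid identity, so a rewrite proof would force E1 and E2 to agree under every assignment.
At a=0, b=0: E1 = 0 but E2 = 3; they differ, so no derivation exists.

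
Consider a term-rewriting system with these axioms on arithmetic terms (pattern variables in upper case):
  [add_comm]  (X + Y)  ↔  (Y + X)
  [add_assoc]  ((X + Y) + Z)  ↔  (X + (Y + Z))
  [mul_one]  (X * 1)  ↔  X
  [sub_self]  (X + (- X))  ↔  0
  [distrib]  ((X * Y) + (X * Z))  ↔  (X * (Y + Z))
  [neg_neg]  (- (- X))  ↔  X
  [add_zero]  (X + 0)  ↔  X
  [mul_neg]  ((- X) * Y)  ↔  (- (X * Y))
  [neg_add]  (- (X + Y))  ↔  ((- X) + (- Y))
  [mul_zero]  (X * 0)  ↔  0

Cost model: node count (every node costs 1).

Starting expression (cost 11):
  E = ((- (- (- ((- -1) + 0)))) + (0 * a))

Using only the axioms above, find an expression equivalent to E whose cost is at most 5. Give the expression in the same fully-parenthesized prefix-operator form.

1. [add_zero →] ((- -1) + 0)  →  (- -1);  E = ((- (- (- (- -1)))) + (0 * a))
2. [neg_neg →] (- (- -1))  →  -1;  E = ((- (- -1)) + (0 * a))
3. [neg_neg →] (- (- -1))  →  -1;  cost 5 ≤ 5, done

(-1 + (0 * a))   [cost 5]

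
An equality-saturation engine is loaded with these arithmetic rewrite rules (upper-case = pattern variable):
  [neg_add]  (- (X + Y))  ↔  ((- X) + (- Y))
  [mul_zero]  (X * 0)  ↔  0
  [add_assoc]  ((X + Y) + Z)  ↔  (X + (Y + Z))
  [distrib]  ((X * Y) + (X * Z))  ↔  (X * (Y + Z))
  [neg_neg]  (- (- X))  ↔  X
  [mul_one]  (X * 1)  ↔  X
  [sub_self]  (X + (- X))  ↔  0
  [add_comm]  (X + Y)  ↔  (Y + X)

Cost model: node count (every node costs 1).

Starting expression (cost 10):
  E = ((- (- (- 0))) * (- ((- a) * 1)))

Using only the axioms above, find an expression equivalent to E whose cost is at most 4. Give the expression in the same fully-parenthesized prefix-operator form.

1. [mul_one →] ((- a) * 1)  →  (- a);  E = ((- (- (- 0))) * (- (- a)))
2. [neg_neg →] (- (- a))  →  a;  E = ((- (- (- 0))) * a)
3. [neg_neg →] (- (- (- 0)))  →  (- 0);  cost 4 ≤ 4, done

((- 0) * a)   [cost 4]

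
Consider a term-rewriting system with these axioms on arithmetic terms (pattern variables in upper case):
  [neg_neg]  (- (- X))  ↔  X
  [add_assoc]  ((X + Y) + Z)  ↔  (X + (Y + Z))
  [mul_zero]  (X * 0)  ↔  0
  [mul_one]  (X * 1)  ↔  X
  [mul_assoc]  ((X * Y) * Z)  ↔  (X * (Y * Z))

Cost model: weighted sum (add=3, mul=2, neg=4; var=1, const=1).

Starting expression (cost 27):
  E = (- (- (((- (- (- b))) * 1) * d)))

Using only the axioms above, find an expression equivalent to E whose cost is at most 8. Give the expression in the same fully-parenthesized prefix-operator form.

(1) (- (- (((- (- (- b))) * 1) * d)))  =[neg_neg →]=  (((- (- (- b))) * 1) * d)
(2) ((- (- (- b))) * 1)  =[mul_one →]=  (- (- (- b)))    ⊢ ((- (- (- b))) * d)
(3) (- (- b))  =[neg_neg →]=  b    ⊢ cost 8, within 8

((- b) * d)   [cost 8]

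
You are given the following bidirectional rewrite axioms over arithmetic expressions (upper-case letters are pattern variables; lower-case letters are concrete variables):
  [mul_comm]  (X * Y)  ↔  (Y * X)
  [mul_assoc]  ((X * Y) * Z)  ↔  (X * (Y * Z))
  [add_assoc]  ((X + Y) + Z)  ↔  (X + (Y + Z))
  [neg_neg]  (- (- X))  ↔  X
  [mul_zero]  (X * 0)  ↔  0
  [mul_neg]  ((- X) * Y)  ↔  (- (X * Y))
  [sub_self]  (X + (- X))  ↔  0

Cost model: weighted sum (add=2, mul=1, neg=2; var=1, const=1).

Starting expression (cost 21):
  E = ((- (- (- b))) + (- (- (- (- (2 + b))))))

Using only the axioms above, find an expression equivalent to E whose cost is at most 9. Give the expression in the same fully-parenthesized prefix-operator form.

((- b) + (2 + b))   [cost 9]

(1) (- (- (- (2 + b))))  =[neg_neg →]=  (- (2 + b))    ⊢ ((- (- (- b))) + (- (- (2 + b))))
(2) (- (- (2 + b)))  =[neg_neg →]=  (2 + b)    ⊢ ((- (- (- b))) + (2 + b))
(3) (- (- b))  =[neg_neg →]=  b    ⊢ cost 9, within 9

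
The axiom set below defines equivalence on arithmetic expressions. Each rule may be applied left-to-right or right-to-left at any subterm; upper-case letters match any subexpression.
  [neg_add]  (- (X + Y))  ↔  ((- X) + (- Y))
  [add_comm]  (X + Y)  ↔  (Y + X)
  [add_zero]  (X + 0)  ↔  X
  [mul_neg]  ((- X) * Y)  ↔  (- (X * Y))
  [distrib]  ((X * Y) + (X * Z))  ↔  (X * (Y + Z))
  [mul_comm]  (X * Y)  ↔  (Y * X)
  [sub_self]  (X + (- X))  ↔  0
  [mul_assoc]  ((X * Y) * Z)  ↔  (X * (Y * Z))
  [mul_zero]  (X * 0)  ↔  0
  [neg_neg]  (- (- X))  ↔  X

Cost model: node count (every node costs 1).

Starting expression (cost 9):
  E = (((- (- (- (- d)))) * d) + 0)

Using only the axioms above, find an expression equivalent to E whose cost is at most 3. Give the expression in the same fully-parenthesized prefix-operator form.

1. [neg_neg →] (- (- (- (- d))))  →  (- (- d));  E = (((- (- d)) * d) + 0)
2. [neg_neg →] (- (- d))  →  d;  E = ((d * d) + 0)
3. [add_zero →] ((d * d) + 0)  →  (d * d);  cost 3 ≤ 3, done

(d * d)   [cost 3]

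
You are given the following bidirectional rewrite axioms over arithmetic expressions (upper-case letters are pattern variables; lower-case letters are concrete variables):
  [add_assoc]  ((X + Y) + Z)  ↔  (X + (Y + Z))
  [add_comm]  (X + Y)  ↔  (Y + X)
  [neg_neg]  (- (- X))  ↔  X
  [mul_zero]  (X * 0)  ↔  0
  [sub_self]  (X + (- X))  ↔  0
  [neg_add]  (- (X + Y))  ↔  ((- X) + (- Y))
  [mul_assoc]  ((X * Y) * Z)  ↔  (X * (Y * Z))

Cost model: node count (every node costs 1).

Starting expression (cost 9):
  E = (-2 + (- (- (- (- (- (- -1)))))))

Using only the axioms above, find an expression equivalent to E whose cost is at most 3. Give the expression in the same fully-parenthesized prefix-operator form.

1. [neg_neg →] (- (- (- (- (- -1)))))  →  (- (- (- -1)));  E = (-2 + (- (- (- (- -1)))))
2. [neg_neg →] (- (- -1))  →  -1;  E = (-2 + (- (- -1)))
3. [neg_neg →] (- (- -1))  →  -1;  cost 3 ≤ 3, done

(-2 + -1)   [cost 3]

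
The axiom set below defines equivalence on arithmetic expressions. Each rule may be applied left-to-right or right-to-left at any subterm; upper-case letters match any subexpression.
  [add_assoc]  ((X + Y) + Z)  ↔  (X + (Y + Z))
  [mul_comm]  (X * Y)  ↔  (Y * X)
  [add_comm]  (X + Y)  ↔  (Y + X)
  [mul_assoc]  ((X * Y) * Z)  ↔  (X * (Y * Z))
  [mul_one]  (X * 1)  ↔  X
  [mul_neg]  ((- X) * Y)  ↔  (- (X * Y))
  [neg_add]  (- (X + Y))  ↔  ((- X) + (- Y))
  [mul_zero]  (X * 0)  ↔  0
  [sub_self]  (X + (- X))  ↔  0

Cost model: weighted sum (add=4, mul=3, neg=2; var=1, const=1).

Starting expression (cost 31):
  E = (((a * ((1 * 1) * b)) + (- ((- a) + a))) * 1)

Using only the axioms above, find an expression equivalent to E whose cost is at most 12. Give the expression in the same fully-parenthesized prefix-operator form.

((- 0) + (a * b))   [cost 12]

step 1: mul_one (→) rewrites (((a * ((1 * 1) * b)) + (- ((- a) + a))) * 1) into ((a * ((1 * 1) * b)) + (- ((- a) + a)))
step 2: add_comm (→) rewrites ((- a) + a) into (a + (- a)), now ((a * ((1 * 1) * b)) + (- (a + (- a))))
step 3: mul_comm (→) rewrites ((1 * 1) * b) into (b * (1 * 1)), now ((a * (b * (1 * 1))) + (- (a + (- a))))
step 4: sub_self (→) rewrites (a + (- a)) into 0, now ((a * (b * (1 * 1))) + (- 0))
step 5: mul_one (→) rewrites (1 * 1) into 1, now ((a * (b * 1)) + (- 0))
step 6: add_comm (→) rewrites ((a * (b * 1)) + (- 0)) into ((- 0) + (a * (b * 1)))
step 7: mul_one (→) rewrites (b * 1) into b, reaching cost 12 (bound 12)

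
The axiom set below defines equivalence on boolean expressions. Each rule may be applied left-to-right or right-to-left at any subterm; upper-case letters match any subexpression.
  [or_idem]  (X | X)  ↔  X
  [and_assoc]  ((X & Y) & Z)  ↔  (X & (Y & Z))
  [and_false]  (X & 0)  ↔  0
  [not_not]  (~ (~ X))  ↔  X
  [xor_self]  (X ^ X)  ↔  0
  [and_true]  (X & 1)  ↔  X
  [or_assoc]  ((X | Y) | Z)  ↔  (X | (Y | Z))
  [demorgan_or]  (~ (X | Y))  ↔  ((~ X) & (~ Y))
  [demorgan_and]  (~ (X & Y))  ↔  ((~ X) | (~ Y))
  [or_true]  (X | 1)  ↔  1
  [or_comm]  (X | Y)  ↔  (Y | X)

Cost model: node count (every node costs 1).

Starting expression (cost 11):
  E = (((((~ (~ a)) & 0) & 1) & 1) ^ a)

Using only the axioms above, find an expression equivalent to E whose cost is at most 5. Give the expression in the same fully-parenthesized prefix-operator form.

step 1: not_not (→) rewrites (~ (~ a)) into a, now ((((a & 0) & 1) & 1) ^ a)
step 2: and_true (→) rewrites ((a & 0) & 1) into (a & 0), now (((a & 0) & 1) ^ a)
step 3: and_true (→) rewrites ((a & 0) & 1) into (a & 0), reaching cost 5 (bound 5)

((a & 0) ^ a)   [cost 5]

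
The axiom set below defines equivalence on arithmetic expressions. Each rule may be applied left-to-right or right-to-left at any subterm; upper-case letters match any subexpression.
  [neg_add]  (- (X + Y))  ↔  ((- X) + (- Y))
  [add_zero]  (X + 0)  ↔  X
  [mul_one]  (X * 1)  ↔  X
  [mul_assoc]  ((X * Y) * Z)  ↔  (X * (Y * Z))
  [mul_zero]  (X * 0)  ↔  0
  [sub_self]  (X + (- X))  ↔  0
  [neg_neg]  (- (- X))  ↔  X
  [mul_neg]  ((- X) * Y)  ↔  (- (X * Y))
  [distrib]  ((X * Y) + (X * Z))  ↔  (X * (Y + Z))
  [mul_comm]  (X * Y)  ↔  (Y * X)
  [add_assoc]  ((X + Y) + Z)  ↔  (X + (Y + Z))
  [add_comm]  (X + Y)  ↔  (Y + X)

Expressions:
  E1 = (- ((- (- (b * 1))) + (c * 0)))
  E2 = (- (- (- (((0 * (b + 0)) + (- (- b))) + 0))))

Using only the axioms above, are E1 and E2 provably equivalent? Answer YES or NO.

YES

1. [neg_neg →] (- (- (b * 1)))  →  (b * 1);  E1 = (- ((b * 1) + (c * 0)))
2. [mul_zero →] (c * 0)  →  0;  E1 = (- ((b * 1) + 0))
3. [mul_one →] (b * 1)  →  b;  E1 = (- (b + 0))
4. [mul_zero ←] 0  →  (b * 0);  E1 = (- (b + (b * 0)))
5. [add_comm →] (b + (b * 0))  →  ((b * 0) + b);  E1 = (- ((b * 0) + b))
6. [neg_neg ←] b  →  (- (- b));  E1 = (- ((b * 0) + (- (- b))))
7. [add_zero ←] ((b * 0) + (- (- b)))  →  (((b * 0) + (- (- b))) + 0);  E1 = (- (((b * 0) + (- (- b))) + 0))
8. [add_zero ←] b  →  (b + 0);  E1 = (- ((((b + 0) * 0) + (- (- b))) + 0))
9. [mul_comm →] ((b + 0) * 0)  →  (0 * (b + 0));  E1 = (- (((0 * (b + 0)) + (- (- b))) + 0))
10. [neg_neg ←] (- (((0 * (b + 0)) + (- (- b))) + 0))  →  (- (- (- (((0 * (b + 0)) + (- (- b))) + 0))));  this is E2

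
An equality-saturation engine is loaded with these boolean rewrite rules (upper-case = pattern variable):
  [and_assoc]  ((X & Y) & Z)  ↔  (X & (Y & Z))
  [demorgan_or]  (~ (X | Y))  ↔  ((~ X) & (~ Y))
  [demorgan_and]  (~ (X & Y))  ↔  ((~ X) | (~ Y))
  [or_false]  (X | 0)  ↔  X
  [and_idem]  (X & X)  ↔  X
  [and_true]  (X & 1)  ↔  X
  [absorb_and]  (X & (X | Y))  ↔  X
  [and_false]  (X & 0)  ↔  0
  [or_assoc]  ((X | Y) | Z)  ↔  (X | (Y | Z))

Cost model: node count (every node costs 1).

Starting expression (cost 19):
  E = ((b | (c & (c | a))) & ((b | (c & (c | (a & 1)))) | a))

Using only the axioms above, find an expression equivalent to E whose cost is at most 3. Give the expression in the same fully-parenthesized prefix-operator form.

(b | c)   [cost 3]

(1) (a & 1)  =[and_true →]=  a    ⊢ ((b | (c & (c | a))) & ((b | (c & (c | a))) | a))
(2) ((b | (c & (c | a))) & ((b | (c & (c | a))) | a))  =[absorb_and →]=  (b | (c & (c | a)))
(3) (c & (c | a))  =[absorb_and →]=  c    ⊢ cost 3, within 3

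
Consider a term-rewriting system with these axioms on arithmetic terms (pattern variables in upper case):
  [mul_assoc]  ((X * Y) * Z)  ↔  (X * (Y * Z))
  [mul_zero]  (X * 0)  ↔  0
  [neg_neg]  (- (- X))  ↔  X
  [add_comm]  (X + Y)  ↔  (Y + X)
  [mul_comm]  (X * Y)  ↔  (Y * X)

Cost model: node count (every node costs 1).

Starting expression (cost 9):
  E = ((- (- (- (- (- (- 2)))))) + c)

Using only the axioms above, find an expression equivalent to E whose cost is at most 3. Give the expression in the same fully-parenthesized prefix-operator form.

(1) (- (- 2))  =[neg_neg →]=  2    ⊢ ((- (- (- (- 2)))) + c)
(2) (- (- 2))  =[neg_neg →]=  2    ⊢ ((- (- 2)) + c)
(3) (- (- 2))  =[neg_neg →]=  2    ⊢ cost 3, within 3

(2 + c)   [cost 3]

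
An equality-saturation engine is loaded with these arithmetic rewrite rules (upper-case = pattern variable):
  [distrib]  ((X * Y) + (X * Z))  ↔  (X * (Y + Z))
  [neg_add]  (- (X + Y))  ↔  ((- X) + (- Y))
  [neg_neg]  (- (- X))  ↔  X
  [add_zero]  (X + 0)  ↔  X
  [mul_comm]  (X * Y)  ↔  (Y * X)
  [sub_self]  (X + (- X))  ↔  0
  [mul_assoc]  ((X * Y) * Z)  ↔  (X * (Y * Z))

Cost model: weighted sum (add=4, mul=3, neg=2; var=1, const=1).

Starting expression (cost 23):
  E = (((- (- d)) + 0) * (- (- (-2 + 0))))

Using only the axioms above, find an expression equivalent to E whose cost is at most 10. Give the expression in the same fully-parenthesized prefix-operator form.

step 1: neg_neg (→) rewrites (- (- (-2 + 0))) into (-2 + 0), now (((- (- d)) + 0) * (-2 + 0))
step 2: neg_neg (→) rewrites (- (- d)) into d, now ((d + 0) * (-2 + 0))
step 3: add_zero (→) rewrites (d + 0) into d, reaching cost 10 (bound 10)

(d * (-2 + 0))   [cost 10]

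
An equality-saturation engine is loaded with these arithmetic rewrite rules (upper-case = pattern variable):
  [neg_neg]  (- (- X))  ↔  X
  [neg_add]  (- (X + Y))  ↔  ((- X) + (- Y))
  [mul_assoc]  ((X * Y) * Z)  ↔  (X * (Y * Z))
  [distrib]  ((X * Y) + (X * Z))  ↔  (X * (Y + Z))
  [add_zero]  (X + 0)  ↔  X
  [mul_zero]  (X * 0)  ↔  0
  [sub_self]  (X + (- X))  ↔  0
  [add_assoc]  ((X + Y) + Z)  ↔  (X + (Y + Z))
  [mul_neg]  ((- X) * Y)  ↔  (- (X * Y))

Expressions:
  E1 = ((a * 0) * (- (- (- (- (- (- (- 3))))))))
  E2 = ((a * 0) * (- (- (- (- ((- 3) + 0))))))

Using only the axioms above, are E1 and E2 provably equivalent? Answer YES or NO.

(1) (- (- (- (- (- (- (- 3)))))))  =[neg_neg →]=  (- (- (- (- (- 3)))))    ⊢ ((a * 0) * (- (- (- (- (- 3))))))
(2) (- (- 3))  =[neg_neg →]=  3    ⊢ ((a * 0) * (- (- (- 3))))
(3) (- (- (- 3)))  =[neg_neg →]=  (- 3)    ⊢ ((a * 0) * (- 3))
(4) (- 3)  =[add_zero ←]=  ((- 3) + 0)    ⊢ ((a * 0) * ((- 3) + 0))
(5) ((- 3) + 0)  =[neg_neg ←]=  (- (- ((- 3) + 0)))    ⊢ ((a * 0) * (- (- ((- 3) + 0))))
(6) (- ((- 3) + 0))  =[neg_neg ←]=  (- (- (- ((- 3) + 0))))    ⊢ E2

YES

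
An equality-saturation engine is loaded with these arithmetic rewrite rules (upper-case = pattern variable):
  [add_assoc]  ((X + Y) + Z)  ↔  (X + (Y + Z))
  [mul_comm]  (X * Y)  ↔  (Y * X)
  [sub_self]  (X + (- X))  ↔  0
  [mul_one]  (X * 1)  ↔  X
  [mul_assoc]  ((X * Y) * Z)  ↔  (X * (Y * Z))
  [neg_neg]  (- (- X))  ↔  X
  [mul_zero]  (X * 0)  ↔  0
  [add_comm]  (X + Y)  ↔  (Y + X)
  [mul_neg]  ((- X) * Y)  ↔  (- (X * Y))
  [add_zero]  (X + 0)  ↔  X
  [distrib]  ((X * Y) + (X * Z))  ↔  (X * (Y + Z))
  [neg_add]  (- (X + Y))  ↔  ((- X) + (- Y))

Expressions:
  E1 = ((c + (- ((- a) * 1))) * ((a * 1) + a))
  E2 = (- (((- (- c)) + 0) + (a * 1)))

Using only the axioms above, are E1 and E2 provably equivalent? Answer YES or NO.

NO

All listed rules preserve value, hence provable equivalence implies equal values everywhere; look for a separating assignment.
a=0, c=1 gives E1 ↦ 0, E2 ↦ -1; values differ ⇒ not provably equivalent.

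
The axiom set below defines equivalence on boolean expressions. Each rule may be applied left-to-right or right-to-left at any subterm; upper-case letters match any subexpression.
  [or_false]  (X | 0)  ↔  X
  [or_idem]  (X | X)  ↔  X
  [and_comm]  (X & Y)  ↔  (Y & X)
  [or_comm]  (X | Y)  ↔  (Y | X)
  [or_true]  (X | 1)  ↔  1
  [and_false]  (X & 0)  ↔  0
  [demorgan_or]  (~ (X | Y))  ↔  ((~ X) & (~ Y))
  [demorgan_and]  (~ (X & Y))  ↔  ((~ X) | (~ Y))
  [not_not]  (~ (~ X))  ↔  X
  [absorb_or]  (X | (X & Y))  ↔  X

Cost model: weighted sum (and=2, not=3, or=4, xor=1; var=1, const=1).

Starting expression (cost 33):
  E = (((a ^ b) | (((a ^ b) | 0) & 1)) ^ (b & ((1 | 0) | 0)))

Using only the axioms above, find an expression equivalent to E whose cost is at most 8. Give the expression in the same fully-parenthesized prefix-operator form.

step 1: or_false (→) rewrites ((a ^ b) | 0) into (a ^ b), now (((a ^ b) | ((a ^ b) & 1)) ^ (b & ((1 | 0) | 0)))
step 2: or_false (→) rewrites (1 | 0) into 1, now (((a ^ b) | ((a ^ b) & 1)) ^ (b & (1 | 0)))
step 3: or_false (→) rewrites (1 | 0) into 1, now (((a ^ b) | ((a ^ b) & 1)) ^ (b & 1))
step 4: absorb_or (→) rewrites ((a ^ b) | ((a ^ b) & 1)) into (a ^ b), reaching cost 8 (bound 8)

((a ^ b) ^ (b & 1))   [cost 8]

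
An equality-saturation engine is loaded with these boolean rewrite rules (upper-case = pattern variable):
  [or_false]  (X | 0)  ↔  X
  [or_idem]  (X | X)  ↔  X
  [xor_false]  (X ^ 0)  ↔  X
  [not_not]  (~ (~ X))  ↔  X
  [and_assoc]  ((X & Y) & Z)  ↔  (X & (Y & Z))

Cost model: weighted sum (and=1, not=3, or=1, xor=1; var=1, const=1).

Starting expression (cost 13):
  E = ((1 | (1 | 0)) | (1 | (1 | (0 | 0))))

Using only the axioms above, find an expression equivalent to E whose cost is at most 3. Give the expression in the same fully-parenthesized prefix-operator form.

step 1: or_false (→) rewrites (0 | 0) into 0, now ((1 | (1 | 0)) | (1 | (1 | 0)))
step 2: or_idem (→) rewrites ((1 | (1 | 0)) | (1 | (1 | 0))) into (1 | (1 | 0))
step 3: or_false (→) rewrites (1 | 0) into 1, reaching cost 3 (bound 3)

(1 | 1)   [cost 3]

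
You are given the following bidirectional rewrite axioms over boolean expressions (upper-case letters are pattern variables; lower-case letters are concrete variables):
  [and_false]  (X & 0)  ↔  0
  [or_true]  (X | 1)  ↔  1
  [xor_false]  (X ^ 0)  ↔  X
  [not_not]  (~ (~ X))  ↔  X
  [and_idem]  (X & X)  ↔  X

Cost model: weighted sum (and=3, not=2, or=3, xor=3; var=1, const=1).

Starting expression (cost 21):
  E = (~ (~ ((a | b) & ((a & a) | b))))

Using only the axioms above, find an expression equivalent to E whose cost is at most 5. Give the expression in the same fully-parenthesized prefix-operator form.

step 1: and_idem (→) rewrites (a & a) into a, now (~ (~ ((a | b) & (a | b))))
step 2: and_idem (→) rewrites ((a | b) & (a | b)) into (a | b), now (~ (~ (a | b)))
step 3: not_not (→) rewrites (~ (~ (a | b))) into (a | b), reaching cost 5 (bound 5)

(a | b)   [cost 5]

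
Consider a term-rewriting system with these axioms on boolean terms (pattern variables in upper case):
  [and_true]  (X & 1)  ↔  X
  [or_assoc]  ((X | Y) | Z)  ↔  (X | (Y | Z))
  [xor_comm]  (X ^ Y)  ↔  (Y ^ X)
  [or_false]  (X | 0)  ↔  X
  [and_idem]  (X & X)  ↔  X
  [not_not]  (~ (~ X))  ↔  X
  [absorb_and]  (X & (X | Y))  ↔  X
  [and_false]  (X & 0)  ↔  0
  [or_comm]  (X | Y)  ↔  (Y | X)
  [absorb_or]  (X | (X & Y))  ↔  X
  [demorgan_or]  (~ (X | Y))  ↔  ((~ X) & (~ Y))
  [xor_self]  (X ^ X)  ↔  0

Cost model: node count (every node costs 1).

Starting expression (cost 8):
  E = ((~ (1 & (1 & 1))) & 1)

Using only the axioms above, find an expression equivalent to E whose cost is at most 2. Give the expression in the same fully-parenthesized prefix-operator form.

(~ 1)   [cost 2]

1. [and_idem →] (1 & 1)  →  1;  E = ((~ (1 & 1)) & 1)
2. [and_idem →] (1 & 1)  →  1;  E = ((~ 1) & 1)
3. [and_true →] ((~ 1) & 1)  →  (~ 1);  cost 2 ≤ 2, done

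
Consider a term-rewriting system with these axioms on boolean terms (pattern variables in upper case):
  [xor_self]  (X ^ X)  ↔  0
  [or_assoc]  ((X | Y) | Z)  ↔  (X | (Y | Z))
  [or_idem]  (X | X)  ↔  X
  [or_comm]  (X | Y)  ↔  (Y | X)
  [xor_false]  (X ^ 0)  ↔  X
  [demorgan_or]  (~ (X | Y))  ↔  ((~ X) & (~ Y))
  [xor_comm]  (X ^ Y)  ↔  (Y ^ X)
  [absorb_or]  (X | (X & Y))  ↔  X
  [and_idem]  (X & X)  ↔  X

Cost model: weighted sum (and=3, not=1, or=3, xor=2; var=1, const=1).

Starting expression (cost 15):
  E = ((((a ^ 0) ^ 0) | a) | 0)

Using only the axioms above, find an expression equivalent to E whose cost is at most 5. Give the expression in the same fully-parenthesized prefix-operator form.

(a | 0)   [cost 5]

step 1: xor_false (→) rewrites (a ^ 0) into a, now (((a ^ 0) | a) | 0)
step 2: xor_false (→) rewrites (a ^ 0) into a, now ((a | a) | 0)
step 3: or_idem (→) rewrites (a | a) into a, reaching cost 5 (bound 5)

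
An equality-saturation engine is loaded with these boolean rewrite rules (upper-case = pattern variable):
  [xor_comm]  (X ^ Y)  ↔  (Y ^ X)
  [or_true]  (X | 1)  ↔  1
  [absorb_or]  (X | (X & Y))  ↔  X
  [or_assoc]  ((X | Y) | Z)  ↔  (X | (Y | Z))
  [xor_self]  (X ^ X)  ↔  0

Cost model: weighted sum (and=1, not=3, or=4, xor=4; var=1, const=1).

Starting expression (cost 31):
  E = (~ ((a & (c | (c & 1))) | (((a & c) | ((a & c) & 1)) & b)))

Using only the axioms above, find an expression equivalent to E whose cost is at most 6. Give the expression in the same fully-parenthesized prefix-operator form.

(~ (a & c))   [cost 6]

step 1: absorb_or (→) rewrites ((a & c) | ((a & c) & 1)) into (a & c), now (~ ((a & (c | (c & 1))) | ((a & c) & b)))
step 2: absorb_or (→) rewrites (c | (c & 1)) into c, now (~ ((a & c) | ((a & c) & b)))
step 3: absorb_or (→) rewrites ((a & c) | ((a & c) & b)) into (a & c), reaching cost 6 (bound 6)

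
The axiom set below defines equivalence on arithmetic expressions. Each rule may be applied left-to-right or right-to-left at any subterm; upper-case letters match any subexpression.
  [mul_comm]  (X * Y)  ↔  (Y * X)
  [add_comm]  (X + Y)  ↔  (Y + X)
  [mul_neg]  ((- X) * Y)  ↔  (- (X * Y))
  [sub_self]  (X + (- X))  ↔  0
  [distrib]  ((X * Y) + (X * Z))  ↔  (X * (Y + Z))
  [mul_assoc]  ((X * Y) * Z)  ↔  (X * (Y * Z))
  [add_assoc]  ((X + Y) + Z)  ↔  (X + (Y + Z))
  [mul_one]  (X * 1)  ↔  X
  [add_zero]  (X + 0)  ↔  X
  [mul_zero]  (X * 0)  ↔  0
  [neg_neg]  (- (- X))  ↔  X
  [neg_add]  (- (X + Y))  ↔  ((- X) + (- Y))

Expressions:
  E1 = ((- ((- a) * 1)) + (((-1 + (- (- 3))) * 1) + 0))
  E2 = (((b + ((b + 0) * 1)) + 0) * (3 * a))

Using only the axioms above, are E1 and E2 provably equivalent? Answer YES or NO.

Every axiom is a valid identity, so a rewrite proof would force E1 and E2 to agree under every assignment.
At a=0, b=0: E1 = 2 but E2 = 0; they differ, so no derivation exists.

NO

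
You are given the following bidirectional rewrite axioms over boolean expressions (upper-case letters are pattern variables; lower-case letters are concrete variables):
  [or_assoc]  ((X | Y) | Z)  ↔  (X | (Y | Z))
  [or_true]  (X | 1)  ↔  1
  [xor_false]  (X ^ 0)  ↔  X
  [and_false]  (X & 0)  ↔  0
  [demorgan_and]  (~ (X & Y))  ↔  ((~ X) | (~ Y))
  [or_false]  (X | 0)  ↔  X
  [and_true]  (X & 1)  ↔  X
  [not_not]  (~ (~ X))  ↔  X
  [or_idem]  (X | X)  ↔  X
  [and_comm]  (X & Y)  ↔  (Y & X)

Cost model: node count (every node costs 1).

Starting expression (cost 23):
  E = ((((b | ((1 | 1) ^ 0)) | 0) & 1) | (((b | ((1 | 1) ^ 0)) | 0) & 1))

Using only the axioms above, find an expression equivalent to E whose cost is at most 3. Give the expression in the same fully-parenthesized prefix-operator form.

step 1: or_idem (→) rewrites ((((b | ((1 | 1) ^ 0)) | 0) & 1) | (((b | ((1 | 1) ^ 0)) | 0) & 1)) into (((b | ((1 | 1) ^ 0)) | 0) & 1)
step 2: or_false (→) rewrites ((b | ((1 | 1) ^ 0)) | 0) into (b | ((1 | 1) ^ 0)), now ((b | ((1 | 1) ^ 0)) & 1)
step 3: xor_false (→) rewrites ((1 | 1) ^ 0) into (1 | 1), now ((b | (1 | 1)) & 1)
step 4: or_idem (→) rewrites (1 | 1) into 1, now ((b | 1) & 1)
step 5: and_true (→) rewrites ((b | 1) & 1) into (b | 1), reaching cost 3 (bound 3)

(b | 1)   [cost 3]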